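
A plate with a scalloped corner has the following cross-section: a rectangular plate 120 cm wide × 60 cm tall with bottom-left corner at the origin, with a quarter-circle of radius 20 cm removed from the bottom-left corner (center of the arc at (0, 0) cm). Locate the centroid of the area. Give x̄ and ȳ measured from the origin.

Part | A | x̄ᵢ | ȳᵢ | A·x̄ᵢ | A·ȳᵢ
plate | 7200.00 | 60.00 | 30.00 | 432000.00 | 216000.00
removed quarter-circle | -314.16 | 8.49 | 8.49 | -2666.67 | -2666.67
Σ | 6885.84 |  |  | 429333.33 | 213333.33
x̄ = 429333.33 / 6885.84 = 62.35 cm
ȳ = 213333.33 / 6885.84 = 30.98 cm

x̄ = 62.35 cm, ȳ = 30.98 cm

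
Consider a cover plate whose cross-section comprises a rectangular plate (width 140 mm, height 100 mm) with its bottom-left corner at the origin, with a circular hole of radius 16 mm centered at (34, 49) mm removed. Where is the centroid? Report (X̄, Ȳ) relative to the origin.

plate: A = 140 × 100 = 14000.00, centroid at (70.00, 50.00).
hole: A = −π·16² = -804.25, centroid at (34.00, 49.00).
ΣA = 13195.75 mm², ΣAX̄ = 952655.58 mm³, ΣAȲ = 660591.86 mm³.
X̄ = 952655.58/13195.75 = 72.19 mm; Ȳ = 660591.86/13195.75 = 50.06 mm.

X̄ = 72.19 mm, Ȳ = 50.06 mm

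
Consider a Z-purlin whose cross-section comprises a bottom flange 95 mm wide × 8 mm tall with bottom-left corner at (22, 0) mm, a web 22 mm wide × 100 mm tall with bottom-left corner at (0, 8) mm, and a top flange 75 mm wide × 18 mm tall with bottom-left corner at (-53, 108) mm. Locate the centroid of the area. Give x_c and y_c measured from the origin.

x_c = 13.02 mm, y_c = 66.96 mm

bottom flange: A = 95 × 8 = 760.00, centroid at (69.50, 4.00).
web: A = 22 × 100 = 2200.00, centroid at (11.00, 58.00).
top flange: A = 75 × 18 = 1350.00, centroid at (-15.50, 117.00).
ΣA = 4310.00 mm², ΣAx_c = 56095.00 mm³, ΣAy_c = 288590.00 mm³.
x_c = 56095.00/4310.00 = 13.02 mm; y_c = 288590.00/4310.00 = 66.96 mm.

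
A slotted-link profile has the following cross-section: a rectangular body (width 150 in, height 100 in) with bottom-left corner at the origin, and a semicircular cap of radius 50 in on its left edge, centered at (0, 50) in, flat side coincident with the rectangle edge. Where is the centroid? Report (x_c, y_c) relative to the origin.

rectangular body: A = 150 × 100 = 15000.00, centroid at (75.00, 50.00).
semicircular end: A = ½π·50² = 3926.99, centroid at (-21.22, 50.00).
ΣA = 18926.99 in², ΣAx_c = 1041666.67 in³, ΣAy_c = 946349.54 in³.
x_c = 1041666.67/18926.99 = 55.04 in; y_c = 946349.54/18926.99 = 50.00 in.

x_c = 55.04 in, y_c = 50.00 in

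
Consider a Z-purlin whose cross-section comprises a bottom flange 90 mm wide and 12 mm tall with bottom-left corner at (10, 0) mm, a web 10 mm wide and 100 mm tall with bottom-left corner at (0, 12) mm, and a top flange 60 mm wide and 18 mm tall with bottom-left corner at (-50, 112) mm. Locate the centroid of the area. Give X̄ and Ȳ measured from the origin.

X̄ = 13.54 mm, Ȳ = 63.03 mm

Part | A | x̄ᵢ | ȳᵢ | A·x̄ᵢ | A·ȳᵢ
bottom flange | 1080.00 | 55.00 | 6.00 | 59400.00 | 6480.00
web | 1000.00 | 5.00 | 62.00 | 5000.00 | 62000.00
top flange | 1080.00 | -20.00 | 121.00 | -21600.00 | 130680.00
Σ | 3160.00 |  |  | 42800.00 | 199160.00
X̄ = 42800.00 / 3160.00 = 13.54 mm
Ȳ = 199160.00 / 3160.00 = 63.03 mm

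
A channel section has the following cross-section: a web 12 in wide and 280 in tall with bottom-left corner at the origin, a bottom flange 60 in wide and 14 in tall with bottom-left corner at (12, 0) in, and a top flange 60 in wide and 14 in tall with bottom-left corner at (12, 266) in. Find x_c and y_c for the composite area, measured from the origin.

web: A = 12 × 280 = 3360.00, centroid at (6.00, 140.00).
bottom flange: A = 60 × 14 = 840.00, centroid at (42.00, 7.00).
top flange: A = 60 × 14 = 840.00, centroid at (42.00, 273.00).
ΣA = 5040.00 in²
ΣAx_c = (3360.00)(6.00) + (840.00)(42.00) + (840.00)(42.00) = 90720.00 in³
ΣAy_c = (3360.00)(140.00) + (840.00)(7.00) + (840.00)(273.00) = 705600.00 in³
x_c = 90720.00 / 5040.00 = 18.00 in
y_c = 705600.00 / 5040.00 = 140.00 in

x_c = 18.00 in, y_c = 140.00 in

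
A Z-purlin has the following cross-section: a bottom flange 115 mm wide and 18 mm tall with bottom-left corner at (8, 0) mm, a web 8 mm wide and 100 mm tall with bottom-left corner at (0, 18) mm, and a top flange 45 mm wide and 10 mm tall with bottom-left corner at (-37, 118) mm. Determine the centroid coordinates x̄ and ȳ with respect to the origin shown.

Part | A | x̄ᵢ | ȳᵢ | A·x̄ᵢ | A·ȳᵢ
bottom flange | 2070.00 | 65.50 | 9.00 | 135585.00 | 18630.00
web | 800.00 | 4.00 | 68.00 | 3200.00 | 54400.00
top flange | 450.00 | -14.50 | 123.00 | -6525.00 | 55350.00
Σ | 3320.00 |  |  | 132260.00 | 128380.00
x̄ = 132260.00 / 3320.00 = 39.84 mm
ȳ = 128380.00 / 3320.00 = 38.67 mm

x̄ = 39.84 mm, ȳ = 38.67 mm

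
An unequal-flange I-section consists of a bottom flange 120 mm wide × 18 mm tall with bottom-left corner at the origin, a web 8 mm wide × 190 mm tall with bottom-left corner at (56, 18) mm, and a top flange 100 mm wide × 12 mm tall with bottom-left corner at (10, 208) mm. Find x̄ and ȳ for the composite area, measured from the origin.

bottom flange: A = 120 × 18 = 2160.00, centroid at (60.00, 9.00).
web: A = 8 × 190 = 1520.00, centroid at (60.00, 113.00).
top flange: A = 100 × 12 = 1200.00, centroid at (60.00, 214.00).
ΣA = 4880.00 mm², ΣAx̄ = 292800.00 mm³, ΣAȳ = 448000.00 mm³.
x̄ = 292800.00/4880.00 = 60.00 mm; ȳ = 448000.00/4880.00 = 91.80 mm.

x̄ = 60.00 mm, ȳ = 91.80 mm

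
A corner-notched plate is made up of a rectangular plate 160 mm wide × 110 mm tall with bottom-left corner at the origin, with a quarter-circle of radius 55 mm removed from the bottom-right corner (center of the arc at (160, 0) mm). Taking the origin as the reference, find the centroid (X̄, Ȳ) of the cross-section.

plate: A = 160 × 110 = 17600.00, centroid at (80.00, 55.00).
removed quarter-circle: A = −¼π·55² = -2375.83, centroid at (136.66, 23.34).
ΣA = 15224.17 mm², ΣAX̄ = 1083325.62 mm³, ΣAȲ = 912541.67 mm³.
X̄ = 1083325.62/15224.17 = 71.16 mm; Ȳ = 912541.67/15224.17 = 59.94 mm.

X̄ = 71.16 mm, Ȳ = 59.94 mm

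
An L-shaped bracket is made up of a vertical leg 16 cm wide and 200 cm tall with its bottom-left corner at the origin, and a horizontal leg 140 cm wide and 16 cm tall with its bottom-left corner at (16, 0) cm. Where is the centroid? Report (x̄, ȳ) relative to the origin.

x̄ = 40.12 cm, ȳ = 62.12 cm

vertical leg: A = 16 × 200 = 3200.00, centroid at (8.00, 100.00).
horizontal leg: A = 140 × 16 = 2240.00, centroid at (86.00, 8.00).
ΣA = 5440.00 cm²
ΣAx̄ = (3200.00)(8.00) + (2240.00)(86.00) = 218240.00 cm³
ΣAȳ = (3200.00)(100.00) + (2240.00)(8.00) = 337920.00 cm³
x̄ = 218240.00 / 5440.00 = 40.12 cm
ȳ = 337920.00 / 5440.00 = 62.12 cm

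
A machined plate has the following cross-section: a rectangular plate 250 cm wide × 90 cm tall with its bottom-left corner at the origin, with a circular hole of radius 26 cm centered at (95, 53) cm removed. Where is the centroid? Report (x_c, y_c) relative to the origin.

plate: A = 250 × 90 = 22500.00, centroid at (125.00, 45.00).
hole: A = −π·26² = -2123.72, centroid at (95.00, 53.00).
ΣA = 20376.28 cm²
ΣAx_c = (22500.00)(125.00) + (-2123.72)(95.00) = 2610746.92 cm³
ΣAy_c = (22500.00)(45.00) + (-2123.72)(53.00) = 899943.02 cm³
x_c = 2610746.92 / 20376.28 = 128.13 cm
y_c = 899943.02 / 20376.28 = 44.17 cm

x_c = 128.13 cm, y_c = 44.17 cm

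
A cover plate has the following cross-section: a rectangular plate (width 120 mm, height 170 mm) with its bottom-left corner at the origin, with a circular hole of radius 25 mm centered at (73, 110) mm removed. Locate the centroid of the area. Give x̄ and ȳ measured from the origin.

plate: A = 120 × 170 = 20400.00, centroid at (60.00, 85.00).
hole: A = −π·25² = -1963.50, centroid at (73.00, 110.00).
ΣA = 18436.50 mm², ΣAx̄ = 1080664.84 mm³, ΣAȳ = 1518015.51 mm³.
x̄ = 1080664.84/18436.50 = 58.62 mm; ȳ = 1518015.51/18436.50 = 82.34 mm.

x̄ = 58.62 mm, ȳ = 82.34 mm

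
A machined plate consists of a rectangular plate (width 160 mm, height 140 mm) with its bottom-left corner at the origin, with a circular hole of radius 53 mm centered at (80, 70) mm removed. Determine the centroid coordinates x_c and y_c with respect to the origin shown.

Part | A | x̄ᵢ | ȳᵢ | A·x̄ᵢ | A·ȳᵢ
plate | 22400.00 | 80.00 | 70.00 | 1792000.00 | 1568000.00
hole | -8824.73 | 80.00 | 70.00 | -705978.70 | -617731.36
Σ | 13575.27 |  |  | 1086021.30 | 950268.64
x_c = 1086021.30 / 13575.27 = 80.00 mm
y_c = 950268.64 / 13575.27 = 70.00 mm

x_c = 80.00 mm, y_c = 70.00 mm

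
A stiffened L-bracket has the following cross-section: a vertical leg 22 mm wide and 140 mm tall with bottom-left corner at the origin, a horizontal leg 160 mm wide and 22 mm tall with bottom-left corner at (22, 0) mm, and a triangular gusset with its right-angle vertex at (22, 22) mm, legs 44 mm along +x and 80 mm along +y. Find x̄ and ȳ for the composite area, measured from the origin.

Part | A | x̄ᵢ | ȳᵢ | A·x̄ᵢ | A·ȳᵢ
vertical leg | 3080.00 | 11.00 | 70.00 | 33880.00 | 215600.00
horizontal leg | 3520.00 | 102.00 | 11.00 | 359040.00 | 38720.00
gusset | 1760.00 | 36.67 | 48.67 | 64533.33 | 85653.33
Σ | 8360.00 |  |  | 457453.33 | 339973.33
x̄ = 457453.33 / 8360.00 = 54.72 mm
ȳ = 339973.33 / 8360.00 = 40.67 mm

x̄ = 54.72 mm, ȳ = 40.67 mm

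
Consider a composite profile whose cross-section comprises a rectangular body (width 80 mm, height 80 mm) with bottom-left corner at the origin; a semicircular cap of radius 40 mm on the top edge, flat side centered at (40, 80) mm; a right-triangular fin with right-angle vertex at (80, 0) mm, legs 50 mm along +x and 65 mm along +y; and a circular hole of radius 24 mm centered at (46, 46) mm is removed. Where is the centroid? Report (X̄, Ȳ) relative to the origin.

X̄ = 49.31 mm, Ȳ = 51.75 mm

Part | A | x̄ᵢ | ȳᵢ | A·x̄ᵢ | A·ȳᵢ
rectangular body | 6400.00 | 40.00 | 40.00 | 256000.00 | 256000.00
semicircular top | 2513.27 | 40.00 | 96.98 | 100530.96 | 243728.60
triangular fin | 1625.00 | 96.67 | 21.67 | 157083.33 | 35208.33
hole | -1809.56 | 46.00 | 46.00 | -83239.64 | -83239.64
Σ | 8728.72 |  |  | 430374.66 | 451697.29
X̄ = 430374.66 / 8728.72 = 49.31 mm
Ȳ = 451697.29 / 8728.72 = 51.75 mm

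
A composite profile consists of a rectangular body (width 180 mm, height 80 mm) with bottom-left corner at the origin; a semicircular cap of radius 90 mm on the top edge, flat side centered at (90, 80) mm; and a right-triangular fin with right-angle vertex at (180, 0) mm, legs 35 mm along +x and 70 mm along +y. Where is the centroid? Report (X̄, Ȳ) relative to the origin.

X̄ = 94.39 mm, Ȳ = 74.38 mm

rectangular body: A = 180 × 80 = 14400.00, centroid at (90.00, 40.00).
semicircular top: A = ½π·90² = 12723.45, centroid at (90.00, 118.20).
triangular fin: A = ½·35·70 = 1225.00, centroid at (191.67, 23.33).
ΣA = 28348.45 mm², ΣAX̄ = 2675902.19 mm³, ΣAȲ = 2108459.35 mm³.
X̄ = 2675902.19/28348.45 = 94.39 mm; Ȳ = 2108459.35/28348.45 = 74.38 mm.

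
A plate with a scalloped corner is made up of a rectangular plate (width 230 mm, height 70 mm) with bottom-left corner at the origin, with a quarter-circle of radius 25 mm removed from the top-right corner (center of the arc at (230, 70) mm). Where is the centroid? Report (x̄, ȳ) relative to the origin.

x̄ = 111.72 mm, ȳ = 34.23 mm

plate: A = 230 × 70 = 16100.00, centroid at (115.00, 35.00).
removed quarter-circle: A = −¼π·25² = -490.87, centroid at (219.39, 59.39).
ΣA = 15609.13 mm²
ΣAx̄ = (16100.00)(115.00) + (-490.87)(219.39) = 1743807.35 mm³
ΣAȳ = (16100.00)(35.00) + (-490.87)(59.39) = 534347.16 mm³
x̄ = 1743807.35 / 15609.13 = 111.72 mm
ȳ = 534347.16 / 15609.13 = 34.23 mm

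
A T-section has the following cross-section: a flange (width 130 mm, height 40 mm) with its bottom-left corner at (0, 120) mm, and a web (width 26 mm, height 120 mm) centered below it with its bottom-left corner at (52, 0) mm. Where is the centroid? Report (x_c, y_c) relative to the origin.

x_c = 65.00 mm, y_c = 110.00 mm

web: A = 26 × 120 = 3120.00, centroid at (65.00, 60.00).
flange: A = 130 × 40 = 5200.00, centroid at (65.00, 140.00).
ΣA = 8320.00 mm²
ΣAx_c = (3120.00)(65.00) + (5200.00)(65.00) = 540800.00 mm³
ΣAy_c = (3120.00)(60.00) + (5200.00)(140.00) = 915200.00 mm³
x_c = 540800.00 / 8320.00 = 65.00 mm
y_c = 915200.00 / 8320.00 = 110.00 mm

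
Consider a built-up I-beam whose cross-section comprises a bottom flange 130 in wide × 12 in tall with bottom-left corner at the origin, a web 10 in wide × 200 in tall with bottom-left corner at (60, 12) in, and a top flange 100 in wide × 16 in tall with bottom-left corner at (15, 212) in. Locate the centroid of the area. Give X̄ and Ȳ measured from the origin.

X̄ = 65.00 in, Ȳ = 113.44 in

Part | A | x̄ᵢ | ȳᵢ | A·x̄ᵢ | A·ȳᵢ
bottom flange | 1560.00 | 65.00 | 6.00 | 101400.00 | 9360.00
web | 2000.00 | 65.00 | 112.00 | 130000.00 | 224000.00
top flange | 1600.00 | 65.00 | 220.00 | 104000.00 | 352000.00
Σ | 5160.00 |  |  | 335400.00 | 585360.00
X̄ = 335400.00 / 5160.00 = 65.00 in
Ȳ = 585360.00 / 5160.00 = 113.44 in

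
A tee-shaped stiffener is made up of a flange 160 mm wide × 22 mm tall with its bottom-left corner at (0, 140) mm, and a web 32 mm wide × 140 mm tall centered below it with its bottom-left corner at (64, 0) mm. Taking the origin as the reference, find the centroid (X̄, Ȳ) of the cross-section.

X̄ = 80.00 mm, Ȳ = 105.64 mm

web: A = 32 × 140 = 4480.00, centroid at (80.00, 70.00).
flange: A = 160 × 22 = 3520.00, centroid at (80.00, 151.00).
ΣA = 8000.00 mm², ΣAX̄ = 640000.00 mm³, ΣAȲ = 845120.00 mm³.
X̄ = 640000.00/8000.00 = 80.00 mm; Ȳ = 845120.00/8000.00 = 105.64 mm.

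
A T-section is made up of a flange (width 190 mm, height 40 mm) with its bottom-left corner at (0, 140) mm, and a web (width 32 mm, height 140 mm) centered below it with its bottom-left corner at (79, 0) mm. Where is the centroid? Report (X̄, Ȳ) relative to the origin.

X̄ = 95.00 mm, Ȳ = 126.62 mm

Part | A | x̄ᵢ | ȳᵢ | A·x̄ᵢ | A·ȳᵢ
web | 4480.00 | 95.00 | 70.00 | 425600.00 | 313600.00
flange | 7600.00 | 95.00 | 160.00 | 722000.00 | 1216000.00
Σ | 12080.00 |  |  | 1147600.00 | 1529600.00
X̄ = 1147600.00 / 12080.00 = 95.00 mm
Ȳ = 1529600.00 / 12080.00 = 126.62 mm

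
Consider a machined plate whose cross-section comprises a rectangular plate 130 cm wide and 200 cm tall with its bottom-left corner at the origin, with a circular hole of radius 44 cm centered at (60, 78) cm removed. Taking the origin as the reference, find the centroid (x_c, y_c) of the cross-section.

plate: A = 130 × 200 = 26000.00, centroid at (65.00, 100.00).
hole: A = −π·44² = -6082.12, centroid at (60.00, 78.00).
ΣA = 19917.88 cm²
ΣAx_c = (26000.00)(65.00) + (-6082.12)(60.00) = 1325072.60 cm³
ΣAy_c = (26000.00)(100.00) + (-6082.12)(78.00) = 2125594.38 cm³
x_c = 1325072.60 / 19917.88 = 66.53 cm
y_c = 2125594.38 / 19917.88 = 106.72 cm

x_c = 66.53 cm, y_c = 106.72 cm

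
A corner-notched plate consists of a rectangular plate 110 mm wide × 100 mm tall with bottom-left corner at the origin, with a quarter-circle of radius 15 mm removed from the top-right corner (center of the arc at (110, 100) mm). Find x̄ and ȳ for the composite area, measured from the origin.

x̄ = 54.21 mm, ȳ = 49.29 mm

plate: A = 110 × 100 = 11000.00, centroid at (55.00, 50.00).
removed quarter-circle: A = −¼π·15² = -176.71, centroid at (103.63, 93.63).
ΣA = 10823.29 mm²
ΣAx̄ = (11000.00)(55.00) + (-176.71)(103.63) = 586686.40 mm³
ΣAȳ = (11000.00)(50.00) + (-176.71)(93.63) = 533453.54 mm³
x̄ = 586686.40 / 10823.29 = 54.21 mm
ȳ = 533453.54 / 10823.29 = 49.29 mm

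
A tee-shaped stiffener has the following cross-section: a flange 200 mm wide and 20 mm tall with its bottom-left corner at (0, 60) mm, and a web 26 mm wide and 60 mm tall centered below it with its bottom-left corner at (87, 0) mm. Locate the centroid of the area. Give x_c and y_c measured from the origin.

web: A = 26 × 60 = 1560.00, centroid at (100.00, 30.00).
flange: A = 200 × 20 = 4000.00, centroid at (100.00, 70.00).
ΣA = 5560.00 mm², ΣAx_c = 556000.00 mm³, ΣAy_c = 326800.00 mm³.
x_c = 556000.00/5560.00 = 100.00 mm; y_c = 326800.00/5560.00 = 58.78 mm.

x_c = 100.00 mm, y_c = 58.78 mm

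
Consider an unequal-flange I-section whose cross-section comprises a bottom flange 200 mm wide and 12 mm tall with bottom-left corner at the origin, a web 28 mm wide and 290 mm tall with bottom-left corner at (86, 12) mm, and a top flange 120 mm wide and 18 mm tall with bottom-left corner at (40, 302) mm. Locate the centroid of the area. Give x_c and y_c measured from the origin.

Part | A | x̄ᵢ | ȳᵢ | A·x̄ᵢ | A·ȳᵢ
bottom flange | 2400.00 | 100.00 | 6.00 | 240000.00 | 14400.00
web | 8120.00 | 100.00 | 157.00 | 812000.00 | 1274840.00
top flange | 2160.00 | 100.00 | 311.00 | 216000.00 | 671760.00
Σ | 12680.00 |  |  | 1268000.00 | 1961000.00
x_c = 1268000.00 / 12680.00 = 100.00 mm
y_c = 1961000.00 / 12680.00 = 154.65 mm

x_c = 100.00 mm, y_c = 154.65 mm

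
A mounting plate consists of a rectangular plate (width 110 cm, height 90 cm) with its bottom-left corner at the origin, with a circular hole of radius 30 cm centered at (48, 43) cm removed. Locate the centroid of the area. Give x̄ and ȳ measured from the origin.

Part | A | x̄ᵢ | ȳᵢ | A·x̄ᵢ | A·ȳᵢ
plate | 9900.00 | 55.00 | 45.00 | 544500.00 | 445500.00
hole | -2827.43 | 48.00 | 43.00 | -135716.80 | -121579.64
Σ | 7072.57 |  |  | 408783.20 | 323920.36
x̄ = 408783.20 / 7072.57 = 57.80 cm
ȳ = 323920.36 / 7072.57 = 45.80 cm

x̄ = 57.80 cm, ȳ = 45.80 cm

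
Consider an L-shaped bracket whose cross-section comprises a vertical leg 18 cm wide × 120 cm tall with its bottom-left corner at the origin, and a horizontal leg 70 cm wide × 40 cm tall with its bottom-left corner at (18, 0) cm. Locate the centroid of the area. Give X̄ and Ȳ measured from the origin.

vertical leg: A = 18 × 120 = 2160.00, centroid at (9.00, 60.00).
horizontal leg: A = 70 × 40 = 2800.00, centroid at (53.00, 20.00).
ΣA = 4960.00 cm², ΣAX̄ = 167840.00 cm³, ΣAȲ = 185600.00 cm³.
X̄ = 167840.00/4960.00 = 33.84 cm; Ȳ = 185600.00/4960.00 = 37.42 cm.

X̄ = 33.84 cm, Ȳ = 37.42 cm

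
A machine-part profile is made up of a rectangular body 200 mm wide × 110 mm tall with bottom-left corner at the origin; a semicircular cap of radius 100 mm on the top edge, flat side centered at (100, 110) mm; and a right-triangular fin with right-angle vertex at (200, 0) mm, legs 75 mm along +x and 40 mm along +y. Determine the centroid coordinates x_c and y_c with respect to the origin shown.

x_c = 104.78 mm, y_c = 92.44 mm

rectangular body: A = 200 × 110 = 22000.00, centroid at (100.00, 55.00).
semicircular top: A = ½π·100² = 15707.96, centroid at (100.00, 152.44).
triangular fin: A = ½·75·40 = 1500.00, centroid at (225.00, 13.33).
ΣA = 39207.96 mm²
ΣAx_c = (22000.00)(100.00) + (15707.96)(100.00) + (1500.00)(225.00) = 4108296.33 mm³
ΣAy_c = (22000.00)(55.00) + (15707.96)(152.44) + (1500.00)(13.33) = 3624542.63 mm³
x_c = 4108296.33 / 39207.96 = 104.78 mm
y_c = 3624542.63 / 39207.96 = 92.44 mm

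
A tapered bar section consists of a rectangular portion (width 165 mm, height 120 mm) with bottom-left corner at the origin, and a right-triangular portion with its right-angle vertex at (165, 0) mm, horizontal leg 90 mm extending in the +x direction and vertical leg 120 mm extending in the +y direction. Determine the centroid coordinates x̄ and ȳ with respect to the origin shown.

x̄ = 106.61 mm, ȳ = 55.71 mm

rectangular portion: A = 165 × 120 = 19800.00, centroid at (82.50, 60.00).
triangular portion: A = ½·90·120 = 5400.00, centroid at (195.00, 40.00).
ΣA = 25200.00 mm²
ΣAx̄ = (19800.00)(82.50) + (5400.00)(195.00) = 2686500.00 mm³
ΣAȳ = (19800.00)(60.00) + (5400.00)(40.00) = 1404000.00 mm³
x̄ = 2686500.00 / 25200.00 = 106.61 mm
ȳ = 1404000.00 / 25200.00 = 55.71 mm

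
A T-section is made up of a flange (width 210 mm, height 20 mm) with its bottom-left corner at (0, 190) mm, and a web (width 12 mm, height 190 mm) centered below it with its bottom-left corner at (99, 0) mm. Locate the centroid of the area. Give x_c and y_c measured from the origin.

web: A = 12 × 190 = 2280.00, centroid at (105.00, 95.00).
flange: A = 210 × 20 = 4200.00, centroid at (105.00, 200.00).
ΣA = 6480.00 mm², ΣAx_c = 680400.00 mm³, ΣAy_c = 1056600.00 mm³.
x_c = 680400.00/6480.00 = 105.00 mm; y_c = 1056600.00/6480.00 = 163.06 mm.

x_c = 105.00 mm, y_c = 163.06 mm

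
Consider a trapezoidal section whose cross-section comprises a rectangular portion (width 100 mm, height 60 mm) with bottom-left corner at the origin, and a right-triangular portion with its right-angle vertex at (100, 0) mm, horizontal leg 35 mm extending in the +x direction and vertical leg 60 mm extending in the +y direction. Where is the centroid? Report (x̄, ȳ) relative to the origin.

x̄ = 59.18 mm, ȳ = 28.51 mm

Part | A | x̄ᵢ | ȳᵢ | A·x̄ᵢ | A·ȳᵢ
rectangular portion | 6000.00 | 50.00 | 30.00 | 300000.00 | 180000.00
triangular portion | 1050.00 | 111.67 | 20.00 | 117250.00 | 21000.00
Σ | 7050.00 |  |  | 417250.00 | 201000.00
x̄ = 417250.00 / 7050.00 = 59.18 mm
ȳ = 201000.00 / 7050.00 = 28.51 mm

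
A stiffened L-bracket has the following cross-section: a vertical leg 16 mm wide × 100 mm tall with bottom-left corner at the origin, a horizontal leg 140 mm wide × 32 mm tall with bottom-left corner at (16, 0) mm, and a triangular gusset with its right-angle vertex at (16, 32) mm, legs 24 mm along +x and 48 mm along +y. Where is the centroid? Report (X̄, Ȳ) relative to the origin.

vertical leg: A = 16 × 100 = 1600.00, centroid at (8.00, 50.00).
horizontal leg: A = 140 × 32 = 4480.00, centroid at (86.00, 16.00).
gusset: A = ½·24·48 = 576.00, centroid at (24.00, 48.00).
ΣA = 6656.00 mm², ΣAX̄ = 411904.00 mm³, ΣAȲ = 179328.00 mm³.
X̄ = 411904.00/6656.00 = 61.88 mm; Ȳ = 179328.00/6656.00 = 26.94 mm.

X̄ = 61.88 mm, Ȳ = 26.94 mm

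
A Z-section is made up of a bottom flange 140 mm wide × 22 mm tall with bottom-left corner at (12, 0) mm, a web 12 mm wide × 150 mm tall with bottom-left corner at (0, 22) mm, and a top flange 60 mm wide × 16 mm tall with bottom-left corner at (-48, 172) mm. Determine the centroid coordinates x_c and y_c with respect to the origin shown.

bottom flange: A = 140 × 22 = 3080.00, centroid at (82.00, 11.00).
web: A = 12 × 150 = 1800.00, centroid at (6.00, 97.00).
top flange: A = 60 × 16 = 960.00, centroid at (-18.00, 180.00).
ΣA = 5840.00 mm², ΣAx_c = 246080.00 mm³, ΣAy_c = 381280.00 mm³.
x_c = 246080.00/5840.00 = 42.14 mm; y_c = 381280.00/5840.00 = 65.29 mm.

x_c = 42.14 mm, y_c = 65.29 mm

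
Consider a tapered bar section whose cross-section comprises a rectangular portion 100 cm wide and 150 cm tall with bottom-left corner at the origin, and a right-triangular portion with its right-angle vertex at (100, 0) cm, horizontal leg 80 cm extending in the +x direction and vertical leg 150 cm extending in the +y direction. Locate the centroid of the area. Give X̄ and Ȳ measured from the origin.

rectangular portion: A = 100 × 150 = 15000.00, centroid at (50.00, 75.00).
triangular portion: A = ½·80·150 = 6000.00, centroid at (126.67, 50.00).
ΣA = 21000.00 cm², ΣAX̄ = 1510000.00 cm³, ΣAȲ = 1425000.00 cm³.
X̄ = 1510000.00/21000.00 = 71.90 cm; Ȳ = 1425000.00/21000.00 = 67.86 cm.

X̄ = 71.90 cm, Ȳ = 67.86 cm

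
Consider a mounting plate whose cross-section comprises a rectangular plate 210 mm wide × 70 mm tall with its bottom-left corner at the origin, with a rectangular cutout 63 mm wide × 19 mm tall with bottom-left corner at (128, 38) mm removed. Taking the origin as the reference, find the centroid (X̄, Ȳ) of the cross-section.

plate: A = 210 × 70 = 14700.00, centroid at (105.00, 35.00).
hole: A = −(63 × 19) = -1197.00, centroid at (159.50, 47.50).
ΣA = 13503.00 mm², ΣAX̄ = 1352578.50 mm³, ΣAȲ = 457642.50 mm³.
X̄ = 1352578.50/13503.00 = 100.17 mm; Ȳ = 457642.50/13503.00 = 33.89 mm.

X̄ = 100.17 mm, Ȳ = 33.89 mm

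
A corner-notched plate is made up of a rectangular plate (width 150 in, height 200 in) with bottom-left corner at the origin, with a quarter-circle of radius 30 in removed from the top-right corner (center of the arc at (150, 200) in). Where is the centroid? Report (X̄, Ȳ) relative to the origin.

X̄ = 73.50 in, Ȳ = 97.89 in

Part | A | x̄ᵢ | ȳᵢ | A·x̄ᵢ | A·ȳᵢ
plate | 30000.00 | 75.00 | 100.00 | 2250000.00 | 3000000.00
removed quarter-circle | -706.86 | 137.27 | 187.27 | -97028.75 | -132371.67
Σ | 29293.14 |  |  | 2152971.25 | 2867628.33
X̄ = 2152971.25 / 29293.14 = 73.50 in
Ȳ = 2867628.33 / 29293.14 = 97.89 in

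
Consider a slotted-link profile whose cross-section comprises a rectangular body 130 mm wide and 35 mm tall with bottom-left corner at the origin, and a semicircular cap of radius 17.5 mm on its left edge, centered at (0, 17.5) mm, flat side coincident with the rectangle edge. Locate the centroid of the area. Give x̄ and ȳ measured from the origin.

rectangular body: A = 130 × 35 = 4550.00, centroid at (65.00, 17.50).
semicircular end: A = ½π·17.5² = 481.06, centroid at (-7.43, 17.50).
ΣA = 5031.06 mm²
ΣAx̄ = (4550.00)(65.00) + (481.06)(-7.43) = 292177.08 mm³
ΣAȳ = (4550.00)(17.50) + (481.06)(17.50) = 88043.49 mm³
x̄ = 292177.08 / 5031.06 = 58.07 mm
ȳ = 88043.49 / 5031.06 = 17.50 mm

x̄ = 58.07 mm, ȳ = 17.50 mm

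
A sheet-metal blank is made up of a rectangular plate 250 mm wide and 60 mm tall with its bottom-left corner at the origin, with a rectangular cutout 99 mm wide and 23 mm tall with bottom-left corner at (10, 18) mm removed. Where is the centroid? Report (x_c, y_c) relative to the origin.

Part | A | x̄ᵢ | ȳᵢ | A·x̄ᵢ | A·ȳᵢ
plate | 15000.00 | 125.00 | 30.00 | 1875000.00 | 450000.00
hole | -2277.00 | 59.50 | 29.50 | -135481.50 | -67171.50
Σ | 12723.00 |  |  | 1739518.50 | 382828.50
x_c = 1739518.50 / 12723.00 = 136.72 mm
y_c = 382828.50 / 12723.00 = 30.09 mm

x_c = 136.72 mm, y_c = 30.09 mm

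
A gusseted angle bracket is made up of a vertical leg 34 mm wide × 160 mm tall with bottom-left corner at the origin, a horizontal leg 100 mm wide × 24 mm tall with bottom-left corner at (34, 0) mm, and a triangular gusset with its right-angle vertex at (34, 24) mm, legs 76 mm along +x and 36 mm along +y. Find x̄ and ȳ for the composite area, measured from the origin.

x̄ = 40.75 mm, ȳ = 55.74 mm

Part | A | x̄ᵢ | ȳᵢ | A·x̄ᵢ | A·ȳᵢ
vertical leg | 5440.00 | 17.00 | 80.00 | 92480.00 | 435200.00
horizontal leg | 2400.00 | 84.00 | 12.00 | 201600.00 | 28800.00
gusset | 1368.00 | 59.33 | 36.00 | 81168.00 | 49248.00
Σ | 9208.00 |  |  | 375248.00 | 513248.00
x̄ = 375248.00 / 9208.00 = 40.75 mm
ȳ = 513248.00 / 9208.00 = 55.74 mm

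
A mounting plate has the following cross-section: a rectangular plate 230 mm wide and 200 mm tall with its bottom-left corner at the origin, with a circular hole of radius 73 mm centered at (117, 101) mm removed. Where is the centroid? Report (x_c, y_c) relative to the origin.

plate: A = 230 × 200 = 46000.00, centroid at (115.00, 100.00).
hole: A = −π·73² = -16741.55, centroid at (117.00, 101.00).
ΣA = 29258.45 mm², ΣAx_c = 3331238.97 mm³, ΣAy_c = 2909103.73 mm³.
x_c = 3331238.97/29258.45 = 113.86 mm; y_c = 2909103.73/29258.45 = 99.43 mm.

x_c = 113.86 mm, y_c = 99.43 mm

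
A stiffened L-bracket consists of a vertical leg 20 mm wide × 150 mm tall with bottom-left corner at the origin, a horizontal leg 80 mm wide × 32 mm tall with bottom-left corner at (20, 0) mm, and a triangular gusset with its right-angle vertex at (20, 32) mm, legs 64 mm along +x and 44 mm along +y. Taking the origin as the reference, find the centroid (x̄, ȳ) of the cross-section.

vertical leg: A = 20 × 150 = 3000.00, centroid at (10.00, 75.00).
horizontal leg: A = 80 × 32 = 2560.00, centroid at (60.00, 16.00).
gusset: A = ½·64·44 = 1408.00, centroid at (41.33, 46.67).
ΣA = 6968.00 mm²
ΣAx̄ = (3000.00)(10.00) + (2560.00)(60.00) + (1408.00)(41.33) = 241797.33 mm³
ΣAȳ = (3000.00)(75.00) + (2560.00)(16.00) + (1408.00)(46.67) = 331666.67 mm³
x̄ = 241797.33 / 6968.00 = 34.70 mm
ȳ = 331666.67 / 6968.00 = 47.60 mm

x̄ = 34.70 mm, ȳ = 47.60 mm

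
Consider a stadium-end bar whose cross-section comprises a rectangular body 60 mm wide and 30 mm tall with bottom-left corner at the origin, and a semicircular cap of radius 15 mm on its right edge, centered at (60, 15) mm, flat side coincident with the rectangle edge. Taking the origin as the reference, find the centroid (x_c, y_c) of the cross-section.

rectangular body: A = 60 × 30 = 1800.00, centroid at (30.00, 15.00).
semicircular end: A = ½π·15² = 353.43, centroid at (66.37, 15.00).
ΣA = 2153.43 mm²
ΣAx_c = (1800.00)(30.00) + (353.43)(66.37) = 77455.75 mm³
ΣAy_c = (1800.00)(15.00) + (353.43)(15.00) = 32301.44 mm³
x_c = 77455.75 / 2153.43 = 35.97 mm
y_c = 32301.44 / 2153.43 = 15.00 mm

x_c = 35.97 mm, y_c = 15.00 mm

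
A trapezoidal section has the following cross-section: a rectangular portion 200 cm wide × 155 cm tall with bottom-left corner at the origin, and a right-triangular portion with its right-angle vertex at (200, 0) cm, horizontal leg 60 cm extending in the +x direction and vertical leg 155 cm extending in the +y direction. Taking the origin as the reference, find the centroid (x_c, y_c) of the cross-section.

x_c = 115.65 cm, y_c = 74.13 cm

Part | A | x̄ᵢ | ȳᵢ | A·x̄ᵢ | A·ȳᵢ
rectangular portion | 31000.00 | 100.00 | 77.50 | 3100000.00 | 2402500.00
triangular portion | 4650.00 | 220.00 | 51.67 | 1023000.00 | 240250.00
Σ | 35650.00 |  |  | 4123000.00 | 2642750.00
x_c = 4123000.00 / 35650.00 = 115.65 cm
y_c = 2642750.00 / 35650.00 = 74.13 cm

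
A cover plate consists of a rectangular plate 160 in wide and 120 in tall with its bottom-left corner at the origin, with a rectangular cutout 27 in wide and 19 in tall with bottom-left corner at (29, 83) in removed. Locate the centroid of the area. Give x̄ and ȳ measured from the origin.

x̄ = 81.03 in, ȳ = 59.11 in

plate: A = 160 × 120 = 19200.00, centroid at (80.00, 60.00).
hole: A = −(27 × 19) = -513.00, centroid at (42.50, 92.50).
ΣA = 18687.00 in², ΣAx̄ = 1514197.50 in³, ΣAȳ = 1104547.50 in³.
x̄ = 1514197.50/18687.00 = 81.03 in; ȳ = 1104547.50/18687.00 = 59.11 in.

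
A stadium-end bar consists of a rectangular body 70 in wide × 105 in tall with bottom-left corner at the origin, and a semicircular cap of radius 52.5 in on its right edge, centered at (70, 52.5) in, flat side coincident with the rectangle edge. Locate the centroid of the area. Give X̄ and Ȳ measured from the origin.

X̄ = 56.23 in, Ȳ = 52.50 in

rectangular body: A = 70 × 105 = 7350.00, centroid at (35.00, 52.50).
semicircular end: A = ½π·52.5² = 4329.51, centroid at (92.28, 52.50).
ΣA = 11679.51 in², ΣAX̄ = 656784.27 in³, ΣAȲ = 613174.14 in³.
X̄ = 656784.27/11679.51 = 56.23 in; Ȳ = 613174.14/11679.51 = 52.50 in.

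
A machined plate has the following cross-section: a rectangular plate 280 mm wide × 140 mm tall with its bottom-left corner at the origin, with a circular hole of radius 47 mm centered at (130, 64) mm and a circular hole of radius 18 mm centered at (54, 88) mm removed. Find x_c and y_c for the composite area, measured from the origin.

plate: A = 280 × 140 = 39200.00, centroid at (140.00, 70.00).
hole 1: A = −π·47² = -6939.78, centroid at (130.00, 64.00).
hole 2: A = −π·18² = -1017.88, centroid at (54.00, 88.00).
ΣA = 31242.35 mm²
ΣAx_c = (39200.00)(140.00) + (-6939.78)(130.00) + (-1017.88)(54.00) = 4530863.53 mm³
ΣAy_c = (39200.00)(70.00) + (-6939.78)(64.00) + (-1017.88)(88.00) = 2210281.11 mm³
x_c = 4530863.53 / 31242.35 = 145.02 mm
y_c = 2210281.11 / 31242.35 = 70.75 mm

x_c = 145.02 mm, y_c = 70.75 mm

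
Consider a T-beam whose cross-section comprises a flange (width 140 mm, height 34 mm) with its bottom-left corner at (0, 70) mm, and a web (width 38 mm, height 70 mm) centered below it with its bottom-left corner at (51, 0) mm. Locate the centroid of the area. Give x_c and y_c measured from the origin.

web: A = 38 × 70 = 2660.00, centroid at (70.00, 35.00).
flange: A = 140 × 34 = 4760.00, centroid at (70.00, 87.00).
ΣA = 7420.00 mm², ΣAx_c = 519400.00 mm³, ΣAy_c = 507220.00 mm³.
x_c = 519400.00/7420.00 = 70.00 mm; y_c = 507220.00/7420.00 = 68.36 mm.

x_c = 70.00 mm, y_c = 68.36 mm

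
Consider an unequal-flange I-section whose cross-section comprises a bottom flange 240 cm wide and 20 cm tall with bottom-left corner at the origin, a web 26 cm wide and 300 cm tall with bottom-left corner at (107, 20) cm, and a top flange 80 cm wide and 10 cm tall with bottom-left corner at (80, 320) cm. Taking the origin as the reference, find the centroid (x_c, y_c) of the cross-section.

Part | A | x̄ᵢ | ȳᵢ | A·x̄ᵢ | A·ȳᵢ
bottom flange | 4800.00 | 120.00 | 10.00 | 576000.00 | 48000.00
web | 7800.00 | 120.00 | 170.00 | 936000.00 | 1326000.00
top flange | 800.00 | 120.00 | 325.00 | 96000.00 | 260000.00
Σ | 13400.00 |  |  | 1608000.00 | 1634000.00
x_c = 1608000.00 / 13400.00 = 120.00 cm
y_c = 1634000.00 / 13400.00 = 121.94 cm

x_c = 120.00 cm, y_c = 121.94 cm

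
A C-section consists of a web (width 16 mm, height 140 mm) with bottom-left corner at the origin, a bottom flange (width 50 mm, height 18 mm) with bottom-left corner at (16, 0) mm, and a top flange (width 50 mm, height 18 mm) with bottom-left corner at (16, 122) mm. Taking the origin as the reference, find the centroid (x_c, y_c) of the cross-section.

web: A = 16 × 140 = 2240.00, centroid at (8.00, 70.00).
bottom flange: A = 50 × 18 = 900.00, centroid at (41.00, 9.00).
top flange: A = 50 × 18 = 900.00, centroid at (41.00, 131.00).
ΣA = 4040.00 mm², ΣAx_c = 91720.00 mm³, ΣAy_c = 282800.00 mm³.
x_c = 91720.00/4040.00 = 22.70 mm; y_c = 282800.00/4040.00 = 70.00 mm.

x_c = 22.70 mm, y_c = 70.00 mm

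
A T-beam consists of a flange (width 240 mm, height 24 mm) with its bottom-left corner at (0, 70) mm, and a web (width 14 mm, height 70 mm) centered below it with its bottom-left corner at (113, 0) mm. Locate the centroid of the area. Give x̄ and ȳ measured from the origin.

web: A = 14 × 70 = 980.00, centroid at (120.00, 35.00).
flange: A = 240 × 24 = 5760.00, centroid at (120.00, 82.00).
ΣA = 6740.00 mm², ΣAx̄ = 808800.00 mm³, ΣAȳ = 506620.00 mm³.
x̄ = 808800.00/6740.00 = 120.00 mm; ȳ = 506620.00/6740.00 = 75.17 mm.

x̄ = 120.00 mm, ȳ = 75.17 mm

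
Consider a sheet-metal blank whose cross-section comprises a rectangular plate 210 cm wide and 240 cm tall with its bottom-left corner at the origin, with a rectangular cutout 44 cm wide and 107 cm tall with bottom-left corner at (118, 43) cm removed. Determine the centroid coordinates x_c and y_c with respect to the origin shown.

x_c = 101.39 cm, y_c = 122.42 cm

Part | A | x̄ᵢ | ȳᵢ | A·x̄ᵢ | A·ȳᵢ
plate | 50400.00 | 105.00 | 120.00 | 5292000.00 | 6048000.00
hole | -4708.00 | 140.00 | 96.50 | -659120.00 | -454322.00
Σ | 45692.00 |  |  | 4632880.00 | 5593678.00
x_c = 4632880.00 / 45692.00 = 101.39 cm
y_c = 5593678.00 / 45692.00 = 122.42 cm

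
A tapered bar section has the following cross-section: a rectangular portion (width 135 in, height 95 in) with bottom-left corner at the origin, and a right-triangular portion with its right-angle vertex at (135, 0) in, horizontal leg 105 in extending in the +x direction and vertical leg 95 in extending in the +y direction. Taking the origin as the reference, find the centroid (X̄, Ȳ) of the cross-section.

rectangular portion: A = 135 × 95 = 12825.00, centroid at (67.50, 47.50).
triangular portion: A = ½·105·95 = 4987.50, centroid at (170.00, 31.67).
ΣA = 17812.50 in²
ΣAX̄ = (12825.00)(67.50) + (4987.50)(170.00) = 1713562.50 in³
ΣAȲ = (12825.00)(47.50) + (4987.50)(31.67) = 767125.00 in³
X̄ = 1713562.50 / 17812.50 = 96.20 in
Ȳ = 767125.00 / 17812.50 = 43.07 in

X̄ = 96.20 in, Ȳ = 43.07 in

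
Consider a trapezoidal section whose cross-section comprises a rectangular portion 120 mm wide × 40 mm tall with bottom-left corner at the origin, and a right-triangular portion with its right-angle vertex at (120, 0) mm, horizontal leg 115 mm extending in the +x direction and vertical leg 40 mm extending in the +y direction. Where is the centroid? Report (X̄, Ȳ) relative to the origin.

X̄ = 91.85 mm, Ȳ = 17.84 mm

rectangular portion: A = 120 × 40 = 4800.00, centroid at (60.00, 20.00).
triangular portion: A = ½·115·40 = 2300.00, centroid at (158.33, 13.33).
ΣA = 7100.00 mm²
ΣAX̄ = (4800.00)(60.00) + (2300.00)(158.33) = 652166.67 mm³
ΣAȲ = (4800.00)(20.00) + (2300.00)(13.33) = 126666.67 mm³
X̄ = 652166.67 / 7100.00 = 91.85 mm
Ȳ = 126666.67 / 7100.00 = 17.84 mm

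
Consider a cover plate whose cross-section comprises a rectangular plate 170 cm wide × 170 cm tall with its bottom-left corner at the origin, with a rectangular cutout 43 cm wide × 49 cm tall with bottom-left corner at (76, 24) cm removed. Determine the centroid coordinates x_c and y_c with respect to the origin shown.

Part | A | x̄ᵢ | ȳᵢ | A·x̄ᵢ | A·ȳᵢ
plate | 28900.00 | 85.00 | 85.00 | 2456500.00 | 2456500.00
hole | -2107.00 | 97.50 | 48.50 | -205432.50 | -102189.50
Σ | 26793.00 |  |  | 2251067.50 | 2354310.50
x_c = 2251067.50 / 26793.00 = 84.02 cm
y_c = 2354310.50 / 26793.00 = 87.87 cm

x_c = 84.02 cm, y_c = 87.87 cm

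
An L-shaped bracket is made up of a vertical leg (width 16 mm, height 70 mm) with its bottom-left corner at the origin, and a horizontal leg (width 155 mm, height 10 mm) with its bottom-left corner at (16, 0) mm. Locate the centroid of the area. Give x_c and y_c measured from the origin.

vertical leg: A = 16 × 70 = 1120.00, centroid at (8.00, 35.00).
horizontal leg: A = 155 × 10 = 1550.00, centroid at (93.50, 5.00).
ΣA = 2670.00 mm²
ΣAx_c = (1120.00)(8.00) + (1550.00)(93.50) = 153885.00 mm³
ΣAy_c = (1120.00)(35.00) + (1550.00)(5.00) = 46950.00 mm³
x_c = 153885.00 / 2670.00 = 57.63 mm
y_c = 46950.00 / 2670.00 = 17.58 mm

x_c = 57.63 mm, y_c = 17.58 mm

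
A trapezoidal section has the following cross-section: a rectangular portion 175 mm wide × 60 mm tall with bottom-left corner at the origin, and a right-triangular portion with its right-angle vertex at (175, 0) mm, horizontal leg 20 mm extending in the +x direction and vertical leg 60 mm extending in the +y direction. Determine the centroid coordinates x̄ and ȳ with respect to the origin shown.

rectangular portion: A = 175 × 60 = 10500.00, centroid at (87.50, 30.00).
triangular portion: A = ½·20·60 = 600.00, centroid at (181.67, 20.00).
ΣA = 11100.00 mm²
ΣAx̄ = (10500.00)(87.50) + (600.00)(181.67) = 1027750.00 mm³
ΣAȳ = (10500.00)(30.00) + (600.00)(20.00) = 327000.00 mm³
x̄ = 1027750.00 / 11100.00 = 92.59 mm
ȳ = 327000.00 / 11100.00 = 29.46 mm

x̄ = 92.59 mm, ȳ = 29.46 mm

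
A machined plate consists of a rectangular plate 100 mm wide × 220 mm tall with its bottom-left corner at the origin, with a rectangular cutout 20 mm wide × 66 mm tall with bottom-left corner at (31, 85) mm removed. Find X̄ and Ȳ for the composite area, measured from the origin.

X̄ = 50.57 mm, Ȳ = 109.49 mm

Part | A | x̄ᵢ | ȳᵢ | A·x̄ᵢ | A·ȳᵢ
plate | 22000.00 | 50.00 | 110.00 | 1100000.00 | 2420000.00
hole | -1320.00 | 41.00 | 118.00 | -54120.00 | -155760.00
Σ | 20680.00 |  |  | 1045880.00 | 2264240.00
X̄ = 1045880.00 / 20680.00 = 50.57 mm
Ȳ = 2264240.00 / 20680.00 = 109.49 mm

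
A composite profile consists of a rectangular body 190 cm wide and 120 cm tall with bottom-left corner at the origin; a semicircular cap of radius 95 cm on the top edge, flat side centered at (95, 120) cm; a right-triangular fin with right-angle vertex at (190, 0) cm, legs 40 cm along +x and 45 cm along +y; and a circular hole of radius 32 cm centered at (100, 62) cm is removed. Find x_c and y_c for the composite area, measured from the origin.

rectangular body: A = 190 × 120 = 22800.00, centroid at (95.00, 60.00).
semicircular top: A = ½π·95² = 14176.44, centroid at (95.00, 160.32).
triangular fin: A = ½·40·45 = 900.00, centroid at (203.33, 15.00).
hole: A = −π·32² = -3216.99, centroid at (100.00, 62.00).
ΣA = 34659.45 cm², ΣAx_c = 3374062.41 cm³, ΣAy_c = 3454802.32 cm³.
x_c = 3374062.41/34659.45 = 97.35 cm; y_c = 3454802.32/34659.45 = 99.68 cm.

x_c = 97.35 cm, y_c = 99.68 cm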